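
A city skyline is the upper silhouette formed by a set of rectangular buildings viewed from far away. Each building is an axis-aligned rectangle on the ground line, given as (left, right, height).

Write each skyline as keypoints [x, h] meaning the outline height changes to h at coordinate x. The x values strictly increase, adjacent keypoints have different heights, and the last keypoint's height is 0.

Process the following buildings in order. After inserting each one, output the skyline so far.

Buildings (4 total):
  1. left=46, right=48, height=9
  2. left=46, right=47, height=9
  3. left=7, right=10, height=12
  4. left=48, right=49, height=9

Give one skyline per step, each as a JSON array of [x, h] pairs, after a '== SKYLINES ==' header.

== SKYLINES ==
[[46,9],[48,0]]
[[46,9],[48,0]]
[[7,12],[10,0],[46,9],[48,0]]
[[7,12],[10,0],[46,9],[49,0]]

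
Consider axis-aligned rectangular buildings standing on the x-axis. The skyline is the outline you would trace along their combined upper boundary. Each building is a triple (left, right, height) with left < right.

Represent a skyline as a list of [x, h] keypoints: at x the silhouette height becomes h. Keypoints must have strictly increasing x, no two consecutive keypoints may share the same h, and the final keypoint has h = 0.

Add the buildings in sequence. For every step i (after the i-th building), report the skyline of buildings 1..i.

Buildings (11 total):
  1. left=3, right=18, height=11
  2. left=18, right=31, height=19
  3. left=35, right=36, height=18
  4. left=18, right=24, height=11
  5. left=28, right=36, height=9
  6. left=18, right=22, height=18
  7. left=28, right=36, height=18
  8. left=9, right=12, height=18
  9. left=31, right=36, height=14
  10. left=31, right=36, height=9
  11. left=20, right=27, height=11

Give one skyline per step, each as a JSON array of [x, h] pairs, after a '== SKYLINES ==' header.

== SKYLINES ==
[[3,11],[18,0]]
[[3,11],[18,19],[31,0]]
[[3,11],[18,19],[31,0],[35,18],[36,0]]
[[3,11],[18,19],[31,0],[35,18],[36,0]]
[[3,11],[18,19],[31,9],[35,18],[36,0]]
[[3,11],[18,19],[31,9],[35,18],[36,0]]
[[3,11],[18,19],[31,18],[36,0]]
[[3,11],[9,18],[12,11],[18,19],[31,18],[36,0]]
[[3,11],[9,18],[12,11],[18,19],[31,18],[36,0]]
[[3,11],[9,18],[12,11],[18,19],[31,18],[36,0]]
[[3,11],[9,18],[12,11],[18,19],[31,18],[36,0]]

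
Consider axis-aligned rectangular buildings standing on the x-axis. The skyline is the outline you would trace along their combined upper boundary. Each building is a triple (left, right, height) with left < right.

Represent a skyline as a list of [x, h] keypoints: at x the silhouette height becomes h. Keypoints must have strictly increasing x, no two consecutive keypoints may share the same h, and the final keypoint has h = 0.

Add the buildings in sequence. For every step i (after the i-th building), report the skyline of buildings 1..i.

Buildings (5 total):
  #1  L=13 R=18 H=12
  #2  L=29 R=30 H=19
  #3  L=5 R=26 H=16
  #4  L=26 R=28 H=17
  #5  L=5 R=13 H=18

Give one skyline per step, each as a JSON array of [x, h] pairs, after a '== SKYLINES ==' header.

== SKYLINES ==
[[13,12],[18,0]]
[[13,12],[18,0],[29,19],[30,0]]
[[5,16],[26,0],[29,19],[30,0]]
[[5,16],[26,17],[28,0],[29,19],[30,0]]
[[5,18],[13,16],[26,17],[28,0],[29,19],[30,0]]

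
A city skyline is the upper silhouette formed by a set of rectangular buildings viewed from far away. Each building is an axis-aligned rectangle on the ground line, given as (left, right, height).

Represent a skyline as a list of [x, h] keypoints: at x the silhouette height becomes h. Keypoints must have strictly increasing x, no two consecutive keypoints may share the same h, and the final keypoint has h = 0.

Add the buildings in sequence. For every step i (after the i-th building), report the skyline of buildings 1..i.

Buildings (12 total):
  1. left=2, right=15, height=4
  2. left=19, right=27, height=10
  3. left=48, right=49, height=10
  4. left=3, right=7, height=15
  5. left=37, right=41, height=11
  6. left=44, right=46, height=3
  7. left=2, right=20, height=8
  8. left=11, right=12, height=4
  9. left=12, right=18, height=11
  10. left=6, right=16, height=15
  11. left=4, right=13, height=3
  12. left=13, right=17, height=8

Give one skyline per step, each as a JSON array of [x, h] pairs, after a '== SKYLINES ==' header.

== SKYLINES ==
[[2,4],[15,0]]
[[2,4],[15,0],[19,10],[27,0]]
[[2,4],[15,0],[19,10],[27,0],[48,10],[49,0]]
[[2,4],[3,15],[7,4],[15,0],[19,10],[27,0],[48,10],[49,0]]
[[2,4],[3,15],[7,4],[15,0],[19,10],[27,0],[37,11],[41,0],[48,10],[49,0]]
[[2,4],[3,15],[7,4],[15,0],[19,10],[27,0],[37,11],[41,0],[44,3],[46,0],[48,10],[49,0]]
[[2,8],[3,15],[7,8],[19,10],[27,0],[37,11],[41,0],[44,3],[46,0],[48,10],[49,0]]
[[2,8],[3,15],[7,8],[19,10],[27,0],[37,11],[41,0],[44,3],[46,0],[48,10],[49,0]]
[[2,8],[3,15],[7,8],[12,11],[18,8],[19,10],[27,0],[37,11],[41,0],[44,3],[46,0],[48,10],[49,0]]
[[2,8],[3,15],[16,11],[18,8],[19,10],[27,0],[37,11],[41,0],[44,3],[46,0],[48,10],[49,0]]
[[2,8],[3,15],[16,11],[18,8],[19,10],[27,0],[37,11],[41,0],[44,3],[46,0],[48,10],[49,0]]
[[2,8],[3,15],[16,11],[18,8],[19,10],[27,0],[37,11],[41,0],[44,3],[46,0],[48,10],[49,0]]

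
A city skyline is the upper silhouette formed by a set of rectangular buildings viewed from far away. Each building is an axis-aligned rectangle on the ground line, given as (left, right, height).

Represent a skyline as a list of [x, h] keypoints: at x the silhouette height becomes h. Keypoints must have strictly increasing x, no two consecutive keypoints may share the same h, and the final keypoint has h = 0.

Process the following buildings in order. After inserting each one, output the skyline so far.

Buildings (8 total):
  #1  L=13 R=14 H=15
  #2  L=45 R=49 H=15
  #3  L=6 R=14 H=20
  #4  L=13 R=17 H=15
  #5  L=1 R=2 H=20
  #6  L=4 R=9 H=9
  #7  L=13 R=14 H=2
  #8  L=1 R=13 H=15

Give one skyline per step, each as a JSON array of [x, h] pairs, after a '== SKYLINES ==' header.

== SKYLINES ==
[[13,15],[14,0]]
[[13,15],[14,0],[45,15],[49,0]]
[[6,20],[14,0],[45,15],[49,0]]
[[6,20],[14,15],[17,0],[45,15],[49,0]]
[[1,20],[2,0],[6,20],[14,15],[17,0],[45,15],[49,0]]
[[1,20],[2,0],[4,9],[6,20],[14,15],[17,0],[45,15],[49,0]]
[[1,20],[2,0],[4,9],[6,20],[14,15],[17,0],[45,15],[49,0]]
[[1,20],[2,15],[6,20],[14,15],[17,0],[45,15],[49,0]]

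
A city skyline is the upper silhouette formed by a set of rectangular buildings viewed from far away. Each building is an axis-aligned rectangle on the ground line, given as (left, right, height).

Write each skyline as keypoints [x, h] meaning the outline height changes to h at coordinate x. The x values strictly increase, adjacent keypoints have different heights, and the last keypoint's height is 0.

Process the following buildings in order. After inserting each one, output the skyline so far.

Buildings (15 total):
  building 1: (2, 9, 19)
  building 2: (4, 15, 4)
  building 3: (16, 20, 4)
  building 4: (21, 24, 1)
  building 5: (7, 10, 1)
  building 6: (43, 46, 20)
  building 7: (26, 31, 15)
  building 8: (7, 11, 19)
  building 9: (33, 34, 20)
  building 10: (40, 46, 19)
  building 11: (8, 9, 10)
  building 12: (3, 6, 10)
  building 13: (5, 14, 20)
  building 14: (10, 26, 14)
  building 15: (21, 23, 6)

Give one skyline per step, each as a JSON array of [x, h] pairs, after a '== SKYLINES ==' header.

== SKYLINES ==
[[2,19],[9,0]]
[[2,19],[9,4],[15,0]]
[[2,19],[9,4],[15,0],[16,4],[20,0]]
[[2,19],[9,4],[15,0],[16,4],[20,0],[21,1],[24,0]]
[[2,19],[9,4],[15,0],[16,4],[20,0],[21,1],[24,0]]
[[2,19],[9,4],[15,0],[16,4],[20,0],[21,1],[24,0],[43,20],[46,0]]
[[2,19],[9,4],[15,0],[16,4],[20,0],[21,1],[24,0],[26,15],[31,0],[43,20],[46,0]]
[[2,19],[11,4],[15,0],[16,4],[20,0],[21,1],[24,0],[26,15],[31,0],[43,20],[46,0]]
[[2,19],[11,4],[15,0],[16,4],[20,0],[21,1],[24,0],[26,15],[31,0],[33,20],[34,0],[43,20],[46,0]]
[[2,19],[11,4],[15,0],[16,4],[20,0],[21,1],[24,0],[26,15],[31,0],[33,20],[34,0],[40,19],[43,20],[46,0]]
[[2,19],[11,4],[15,0],[16,4],[20,0],[21,1],[24,0],[26,15],[31,0],[33,20],[34,0],[40,19],[43,20],[46,0]]
[[2,19],[11,4],[15,0],[16,4],[20,0],[21,1],[24,0],[26,15],[31,0],[33,20],[34,0],[40,19],[43,20],[46,0]]
[[2,19],[5,20],[14,4],[15,0],[16,4],[20,0],[21,1],[24,0],[26,15],[31,0],[33,20],[34,0],[40,19],[43,20],[46,0]]
[[2,19],[5,20],[14,14],[26,15],[31,0],[33,20],[34,0],[40,19],[43,20],[46,0]]
[[2,19],[5,20],[14,14],[26,15],[31,0],[33,20],[34,0],[40,19],[43,20],[46,0]]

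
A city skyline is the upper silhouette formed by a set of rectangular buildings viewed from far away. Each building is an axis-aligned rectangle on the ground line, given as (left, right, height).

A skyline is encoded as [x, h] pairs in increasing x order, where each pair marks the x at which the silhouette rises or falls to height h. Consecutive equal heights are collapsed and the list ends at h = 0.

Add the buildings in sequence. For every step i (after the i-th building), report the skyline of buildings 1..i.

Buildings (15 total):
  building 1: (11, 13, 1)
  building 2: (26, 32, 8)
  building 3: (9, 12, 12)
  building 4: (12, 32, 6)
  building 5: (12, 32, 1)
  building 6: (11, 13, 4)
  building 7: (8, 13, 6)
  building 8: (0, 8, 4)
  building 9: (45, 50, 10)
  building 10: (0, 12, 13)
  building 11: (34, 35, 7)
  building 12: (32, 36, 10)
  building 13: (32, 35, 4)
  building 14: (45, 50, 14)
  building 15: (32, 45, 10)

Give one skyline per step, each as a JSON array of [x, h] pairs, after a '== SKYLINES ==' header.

== SKYLINES ==
[[11,1],[13,0]]
[[11,1],[13,0],[26,8],[32,0]]
[[9,12],[12,1],[13,0],[26,8],[32,0]]
[[9,12],[12,6],[26,8],[32,0]]
[[9,12],[12,6],[26,8],[32,0]]
[[9,12],[12,6],[26,8],[32,0]]
[[8,6],[9,12],[12,6],[26,8],[32,0]]
[[0,4],[8,6],[9,12],[12,6],[26,8],[32,0]]
[[0,4],[8,6],[9,12],[12,6],[26,8],[32,0],[45,10],[50,0]]
[[0,13],[12,6],[26,8],[32,0],[45,10],[50,0]]
[[0,13],[12,6],[26,8],[32,0],[34,7],[35,0],[45,10],[50,0]]
[[0,13],[12,6],[26,8],[32,10],[36,0],[45,10],[50,0]]
[[0,13],[12,6],[26,8],[32,10],[36,0],[45,10],[50,0]]
[[0,13],[12,6],[26,8],[32,10],[36,0],[45,14],[50,0]]
[[0,13],[12,6],[26,8],[32,10],[45,14],[50,0]]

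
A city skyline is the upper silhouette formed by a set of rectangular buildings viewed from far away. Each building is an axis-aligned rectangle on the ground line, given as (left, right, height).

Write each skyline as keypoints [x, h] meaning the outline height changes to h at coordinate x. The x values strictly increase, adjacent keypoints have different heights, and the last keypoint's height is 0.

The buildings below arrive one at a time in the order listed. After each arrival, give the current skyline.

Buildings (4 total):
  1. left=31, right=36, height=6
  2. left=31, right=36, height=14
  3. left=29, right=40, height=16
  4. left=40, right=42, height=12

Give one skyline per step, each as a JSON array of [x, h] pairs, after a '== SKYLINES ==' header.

== SKYLINES ==
[[31,6],[36,0]]
[[31,14],[36,0]]
[[29,16],[40,0]]
[[29,16],[40,12],[42,0]]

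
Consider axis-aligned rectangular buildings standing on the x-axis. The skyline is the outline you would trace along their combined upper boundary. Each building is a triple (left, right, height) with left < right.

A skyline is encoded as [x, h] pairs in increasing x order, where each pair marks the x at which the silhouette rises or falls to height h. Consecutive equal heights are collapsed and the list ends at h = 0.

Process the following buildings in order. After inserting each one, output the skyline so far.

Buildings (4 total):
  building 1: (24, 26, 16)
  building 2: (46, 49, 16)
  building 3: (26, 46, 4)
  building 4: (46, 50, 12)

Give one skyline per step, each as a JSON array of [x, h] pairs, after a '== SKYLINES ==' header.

== SKYLINES ==
[[24,16],[26,0]]
[[24,16],[26,0],[46,16],[49,0]]
[[24,16],[26,4],[46,16],[49,0]]
[[24,16],[26,4],[46,16],[49,12],[50,0]]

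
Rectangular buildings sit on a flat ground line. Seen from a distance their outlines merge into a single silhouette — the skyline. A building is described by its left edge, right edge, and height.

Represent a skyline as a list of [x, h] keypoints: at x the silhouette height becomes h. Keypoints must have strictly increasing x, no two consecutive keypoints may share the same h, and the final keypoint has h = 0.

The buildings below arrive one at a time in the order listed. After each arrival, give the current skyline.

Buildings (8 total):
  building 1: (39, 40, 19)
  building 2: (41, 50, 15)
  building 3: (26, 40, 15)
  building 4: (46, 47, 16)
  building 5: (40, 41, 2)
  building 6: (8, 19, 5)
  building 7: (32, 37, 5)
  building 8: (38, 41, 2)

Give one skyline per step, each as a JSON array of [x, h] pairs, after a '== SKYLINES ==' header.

== SKYLINES ==
[[39,19],[40,0]]
[[39,19],[40,0],[41,15],[50,0]]
[[26,15],[39,19],[40,0],[41,15],[50,0]]
[[26,15],[39,19],[40,0],[41,15],[46,16],[47,15],[50,0]]
[[26,15],[39,19],[40,2],[41,15],[46,16],[47,15],[50,0]]
[[8,5],[19,0],[26,15],[39,19],[40,2],[41,15],[46,16],[47,15],[50,0]]
[[8,5],[19,0],[26,15],[39,19],[40,2],[41,15],[46,16],[47,15],[50,0]]
[[8,5],[19,0],[26,15],[39,19],[40,2],[41,15],[46,16],[47,15],[50,0]]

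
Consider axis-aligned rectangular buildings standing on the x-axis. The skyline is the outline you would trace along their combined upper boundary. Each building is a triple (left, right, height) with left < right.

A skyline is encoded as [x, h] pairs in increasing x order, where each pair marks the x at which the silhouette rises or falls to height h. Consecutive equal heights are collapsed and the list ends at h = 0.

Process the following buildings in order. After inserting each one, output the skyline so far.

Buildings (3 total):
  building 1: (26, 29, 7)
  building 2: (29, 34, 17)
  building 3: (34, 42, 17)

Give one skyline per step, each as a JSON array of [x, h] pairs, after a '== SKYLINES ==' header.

== SKYLINES ==
[[26,7],[29,0]]
[[26,7],[29,17],[34,0]]
[[26,7],[29,17],[42,0]]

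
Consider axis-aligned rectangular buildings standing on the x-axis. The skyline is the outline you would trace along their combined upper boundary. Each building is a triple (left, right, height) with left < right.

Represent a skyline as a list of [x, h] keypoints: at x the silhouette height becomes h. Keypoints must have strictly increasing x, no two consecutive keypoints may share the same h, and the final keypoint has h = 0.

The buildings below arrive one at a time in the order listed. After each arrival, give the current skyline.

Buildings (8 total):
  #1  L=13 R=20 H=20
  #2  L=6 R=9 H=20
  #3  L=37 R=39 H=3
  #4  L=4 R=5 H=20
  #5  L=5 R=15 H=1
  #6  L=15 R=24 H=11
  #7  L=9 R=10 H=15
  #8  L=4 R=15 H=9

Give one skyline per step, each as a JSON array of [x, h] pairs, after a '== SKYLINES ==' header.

== SKYLINES ==
[[13,20],[20,0]]
[[6,20],[9,0],[13,20],[20,0]]
[[6,20],[9,0],[13,20],[20,0],[37,3],[39,0]]
[[4,20],[5,0],[6,20],[9,0],[13,20],[20,0],[37,3],[39,0]]
[[4,20],[5,1],[6,20],[9,1],[13,20],[20,0],[37,3],[39,0]]
[[4,20],[5,1],[6,20],[9,1],[13,20],[20,11],[24,0],[37,3],[39,0]]
[[4,20],[5,1],[6,20],[9,15],[10,1],[13,20],[20,11],[24,0],[37,3],[39,0]]
[[4,20],[5,9],[6,20],[9,15],[10,9],[13,20],[20,11],[24,0],[37,3],[39,0]]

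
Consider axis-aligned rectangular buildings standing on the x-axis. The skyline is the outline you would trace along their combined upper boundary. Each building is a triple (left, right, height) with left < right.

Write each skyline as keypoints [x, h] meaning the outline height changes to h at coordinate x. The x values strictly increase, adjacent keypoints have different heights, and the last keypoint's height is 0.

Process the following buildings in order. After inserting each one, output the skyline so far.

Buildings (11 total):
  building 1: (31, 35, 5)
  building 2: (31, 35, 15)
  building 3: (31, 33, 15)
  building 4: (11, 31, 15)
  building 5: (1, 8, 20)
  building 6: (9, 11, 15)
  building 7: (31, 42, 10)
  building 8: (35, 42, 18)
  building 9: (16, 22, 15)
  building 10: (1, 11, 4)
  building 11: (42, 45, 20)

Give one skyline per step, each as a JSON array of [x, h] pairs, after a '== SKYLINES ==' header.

== SKYLINES ==
[[31,5],[35,0]]
[[31,15],[35,0]]
[[31,15],[35,0]]
[[11,15],[35,0]]
[[1,20],[8,0],[11,15],[35,0]]
[[1,20],[8,0],[9,15],[35,0]]
[[1,20],[8,0],[9,15],[35,10],[42,0]]
[[1,20],[8,0],[9,15],[35,18],[42,0]]
[[1,20],[8,0],[9,15],[35,18],[42,0]]
[[1,20],[8,4],[9,15],[35,18],[42,0]]
[[1,20],[8,4],[9,15],[35,18],[42,20],[45,0]]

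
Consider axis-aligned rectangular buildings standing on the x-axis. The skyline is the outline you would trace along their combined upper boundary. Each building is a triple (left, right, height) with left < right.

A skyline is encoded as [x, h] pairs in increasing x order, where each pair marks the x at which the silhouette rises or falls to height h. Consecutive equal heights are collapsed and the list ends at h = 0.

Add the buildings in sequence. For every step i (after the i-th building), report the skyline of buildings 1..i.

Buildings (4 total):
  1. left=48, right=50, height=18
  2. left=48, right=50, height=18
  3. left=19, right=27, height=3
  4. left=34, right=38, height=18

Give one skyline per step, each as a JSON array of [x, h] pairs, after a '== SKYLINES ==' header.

== SKYLINES ==
[[48,18],[50,0]]
[[48,18],[50,0]]
[[19,3],[27,0],[48,18],[50,0]]
[[19,3],[27,0],[34,18],[38,0],[48,18],[50,0]]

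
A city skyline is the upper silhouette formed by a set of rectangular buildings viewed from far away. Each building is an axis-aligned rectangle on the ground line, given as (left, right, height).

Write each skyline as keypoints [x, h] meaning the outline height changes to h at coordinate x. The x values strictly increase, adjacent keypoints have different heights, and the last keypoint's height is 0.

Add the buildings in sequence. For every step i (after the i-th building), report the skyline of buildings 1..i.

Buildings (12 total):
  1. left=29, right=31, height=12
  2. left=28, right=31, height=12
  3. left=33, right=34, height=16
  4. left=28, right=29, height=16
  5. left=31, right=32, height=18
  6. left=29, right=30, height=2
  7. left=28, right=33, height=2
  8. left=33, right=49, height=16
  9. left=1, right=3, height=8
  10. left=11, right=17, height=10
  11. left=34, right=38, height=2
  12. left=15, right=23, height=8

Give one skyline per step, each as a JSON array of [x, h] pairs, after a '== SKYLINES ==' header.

== SKYLINES ==
[[29,12],[31,0]]
[[28,12],[31,0]]
[[28,12],[31,0],[33,16],[34,0]]
[[28,16],[29,12],[31,0],[33,16],[34,0]]
[[28,16],[29,12],[31,18],[32,0],[33,16],[34,0]]
[[28,16],[29,12],[31,18],[32,0],[33,16],[34,0]]
[[28,16],[29,12],[31,18],[32,2],[33,16],[34,0]]
[[28,16],[29,12],[31,18],[32,2],[33,16],[49,0]]
[[1,8],[3,0],[28,16],[29,12],[31,18],[32,2],[33,16],[49,0]]
[[1,8],[3,0],[11,10],[17,0],[28,16],[29,12],[31,18],[32,2],[33,16],[49,0]]
[[1,8],[3,0],[11,10],[17,0],[28,16],[29,12],[31,18],[32,2],[33,16],[49,0]]
[[1,8],[3,0],[11,10],[17,8],[23,0],[28,16],[29,12],[31,18],[32,2],[33,16],[49,0]]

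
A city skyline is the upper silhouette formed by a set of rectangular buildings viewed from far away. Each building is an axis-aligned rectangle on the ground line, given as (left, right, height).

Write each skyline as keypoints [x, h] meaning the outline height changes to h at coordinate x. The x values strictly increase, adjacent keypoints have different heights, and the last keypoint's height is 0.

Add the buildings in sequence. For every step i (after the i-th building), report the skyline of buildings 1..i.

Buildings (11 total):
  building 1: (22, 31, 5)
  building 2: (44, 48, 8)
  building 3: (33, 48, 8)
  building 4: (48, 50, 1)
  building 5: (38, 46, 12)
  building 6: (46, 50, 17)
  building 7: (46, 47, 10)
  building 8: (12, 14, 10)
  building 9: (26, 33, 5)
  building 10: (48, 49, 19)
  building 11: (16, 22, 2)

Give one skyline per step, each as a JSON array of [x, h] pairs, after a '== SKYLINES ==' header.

== SKYLINES ==
[[22,5],[31,0]]
[[22,5],[31,0],[44,8],[48,0]]
[[22,5],[31,0],[33,8],[48,0]]
[[22,5],[31,0],[33,8],[48,1],[50,0]]
[[22,5],[31,0],[33,8],[38,12],[46,8],[48,1],[50,0]]
[[22,5],[31,0],[33,8],[38,12],[46,17],[50,0]]
[[22,5],[31,0],[33,8],[38,12],[46,17],[50,0]]
[[12,10],[14,0],[22,5],[31,0],[33,8],[38,12],[46,17],[50,0]]
[[12,10],[14,0],[22,5],[33,8],[38,12],[46,17],[50,0]]
[[12,10],[14,0],[22,5],[33,8],[38,12],[46,17],[48,19],[49,17],[50,0]]
[[12,10],[14,0],[16,2],[22,5],[33,8],[38,12],[46,17],[48,19],[49,17],[50,0]]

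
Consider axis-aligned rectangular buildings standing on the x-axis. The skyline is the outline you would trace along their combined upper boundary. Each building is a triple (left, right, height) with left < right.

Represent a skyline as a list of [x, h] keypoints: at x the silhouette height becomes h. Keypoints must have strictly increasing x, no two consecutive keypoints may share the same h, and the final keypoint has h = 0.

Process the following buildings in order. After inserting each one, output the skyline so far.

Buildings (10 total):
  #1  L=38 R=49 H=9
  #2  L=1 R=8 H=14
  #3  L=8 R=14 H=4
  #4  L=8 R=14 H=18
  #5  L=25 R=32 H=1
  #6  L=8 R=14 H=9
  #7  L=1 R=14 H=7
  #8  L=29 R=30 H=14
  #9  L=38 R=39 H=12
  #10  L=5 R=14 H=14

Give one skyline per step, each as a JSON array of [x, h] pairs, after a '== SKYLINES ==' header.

== SKYLINES ==
[[38,9],[49,0]]
[[1,14],[8,0],[38,9],[49,0]]
[[1,14],[8,4],[14,0],[38,9],[49,0]]
[[1,14],[8,18],[14,0],[38,9],[49,0]]
[[1,14],[8,18],[14,0],[25,1],[32,0],[38,9],[49,0]]
[[1,14],[8,18],[14,0],[25,1],[32,0],[38,9],[49,0]]
[[1,14],[8,18],[14,0],[25,1],[32,0],[38,9],[49,0]]
[[1,14],[8,18],[14,0],[25,1],[29,14],[30,1],[32,0],[38,9],[49,0]]
[[1,14],[8,18],[14,0],[25,1],[29,14],[30,1],[32,0],[38,12],[39,9],[49,0]]
[[1,14],[8,18],[14,0],[25,1],[29,14],[30,1],[32,0],[38,12],[39,9],[49,0]]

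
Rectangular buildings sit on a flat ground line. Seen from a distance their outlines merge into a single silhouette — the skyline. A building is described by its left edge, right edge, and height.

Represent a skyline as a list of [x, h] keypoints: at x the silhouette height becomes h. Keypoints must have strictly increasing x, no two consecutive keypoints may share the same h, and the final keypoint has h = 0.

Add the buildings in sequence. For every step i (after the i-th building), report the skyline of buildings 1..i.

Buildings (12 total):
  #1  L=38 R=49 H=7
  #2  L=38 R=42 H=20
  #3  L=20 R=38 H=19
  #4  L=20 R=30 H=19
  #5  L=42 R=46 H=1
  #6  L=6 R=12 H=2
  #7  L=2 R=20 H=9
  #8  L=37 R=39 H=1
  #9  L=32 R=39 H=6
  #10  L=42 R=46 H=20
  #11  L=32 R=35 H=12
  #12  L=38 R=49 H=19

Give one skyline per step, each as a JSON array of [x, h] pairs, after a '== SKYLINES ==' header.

== SKYLINES ==
[[38,7],[49,0]]
[[38,20],[42,7],[49,0]]
[[20,19],[38,20],[42,7],[49,0]]
[[20,19],[38,20],[42,7],[49,0]]
[[20,19],[38,20],[42,7],[49,0]]
[[6,2],[12,0],[20,19],[38,20],[42,7],[49,0]]
[[2,9],[20,19],[38,20],[42,7],[49,0]]
[[2,9],[20,19],[38,20],[42,7],[49,0]]
[[2,9],[20,19],[38,20],[42,7],[49,0]]
[[2,9],[20,19],[38,20],[46,7],[49,0]]
[[2,9],[20,19],[38,20],[46,7],[49,0]]
[[2,9],[20,19],[38,20],[46,19],[49,0]]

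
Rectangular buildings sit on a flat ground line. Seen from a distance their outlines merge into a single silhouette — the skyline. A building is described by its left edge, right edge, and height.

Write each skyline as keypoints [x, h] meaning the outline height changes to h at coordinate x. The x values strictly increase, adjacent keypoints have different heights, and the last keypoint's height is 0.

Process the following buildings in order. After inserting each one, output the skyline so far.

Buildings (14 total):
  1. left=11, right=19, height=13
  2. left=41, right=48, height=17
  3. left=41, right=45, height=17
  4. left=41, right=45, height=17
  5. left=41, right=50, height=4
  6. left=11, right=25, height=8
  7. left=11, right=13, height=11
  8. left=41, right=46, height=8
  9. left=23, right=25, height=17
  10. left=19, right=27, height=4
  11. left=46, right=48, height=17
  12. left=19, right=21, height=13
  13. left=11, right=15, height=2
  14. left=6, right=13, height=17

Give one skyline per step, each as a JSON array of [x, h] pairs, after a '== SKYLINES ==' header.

== SKYLINES ==
[[11,13],[19,0]]
[[11,13],[19,0],[41,17],[48,0]]
[[11,13],[19,0],[41,17],[48,0]]
[[11,13],[19,0],[41,17],[48,0]]
[[11,13],[19,0],[41,17],[48,4],[50,0]]
[[11,13],[19,8],[25,0],[41,17],[48,4],[50,0]]
[[11,13],[19,8],[25,0],[41,17],[48,4],[50,0]]
[[11,13],[19,8],[25,0],[41,17],[48,4],[50,0]]
[[11,13],[19,8],[23,17],[25,0],[41,17],[48,4],[50,0]]
[[11,13],[19,8],[23,17],[25,4],[27,0],[41,17],[48,4],[50,0]]
[[11,13],[19,8],[23,17],[25,4],[27,0],[41,17],[48,4],[50,0]]
[[11,13],[21,8],[23,17],[25,4],[27,0],[41,17],[48,4],[50,0]]
[[11,13],[21,8],[23,17],[25,4],[27,0],[41,17],[48,4],[50,0]]
[[6,17],[13,13],[21,8],[23,17],[25,4],[27,0],[41,17],[48,4],[50,0]]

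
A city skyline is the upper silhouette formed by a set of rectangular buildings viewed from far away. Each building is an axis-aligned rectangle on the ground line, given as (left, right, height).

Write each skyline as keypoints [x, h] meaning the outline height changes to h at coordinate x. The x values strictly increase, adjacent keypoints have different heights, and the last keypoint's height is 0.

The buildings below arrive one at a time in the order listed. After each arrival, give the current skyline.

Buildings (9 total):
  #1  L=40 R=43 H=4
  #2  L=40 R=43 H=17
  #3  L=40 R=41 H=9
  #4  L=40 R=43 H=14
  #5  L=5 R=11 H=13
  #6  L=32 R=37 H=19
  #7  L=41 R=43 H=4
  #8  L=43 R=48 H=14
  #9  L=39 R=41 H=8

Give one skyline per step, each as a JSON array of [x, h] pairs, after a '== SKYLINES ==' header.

== SKYLINES ==
[[40,4],[43,0]]
[[40,17],[43,0]]
[[40,17],[43,0]]
[[40,17],[43,0]]
[[5,13],[11,0],[40,17],[43,0]]
[[5,13],[11,0],[32,19],[37,0],[40,17],[43,0]]
[[5,13],[11,0],[32,19],[37,0],[40,17],[43,0]]
[[5,13],[11,0],[32,19],[37,0],[40,17],[43,14],[48,0]]
[[5,13],[11,0],[32,19],[37,0],[39,8],[40,17],[43,14],[48,0]]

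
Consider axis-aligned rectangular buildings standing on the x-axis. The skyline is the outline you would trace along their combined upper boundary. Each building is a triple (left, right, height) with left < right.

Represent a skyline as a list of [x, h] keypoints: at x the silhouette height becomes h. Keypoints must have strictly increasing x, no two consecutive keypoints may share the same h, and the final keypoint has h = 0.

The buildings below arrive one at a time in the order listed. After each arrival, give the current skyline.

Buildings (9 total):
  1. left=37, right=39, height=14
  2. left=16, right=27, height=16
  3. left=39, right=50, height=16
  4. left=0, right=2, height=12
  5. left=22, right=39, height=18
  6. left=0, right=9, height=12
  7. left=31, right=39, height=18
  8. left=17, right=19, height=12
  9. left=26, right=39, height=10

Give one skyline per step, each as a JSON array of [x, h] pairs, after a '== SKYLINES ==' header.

== SKYLINES ==
[[37,14],[39,0]]
[[16,16],[27,0],[37,14],[39,0]]
[[16,16],[27,0],[37,14],[39,16],[50,0]]
[[0,12],[2,0],[16,16],[27,0],[37,14],[39,16],[50,0]]
[[0,12],[2,0],[16,16],[22,18],[39,16],[50,0]]
[[0,12],[9,0],[16,16],[22,18],[39,16],[50,0]]
[[0,12],[9,0],[16,16],[22,18],[39,16],[50,0]]
[[0,12],[9,0],[16,16],[22,18],[39,16],[50,0]]
[[0,12],[9,0],[16,16],[22,18],[39,16],[50,0]]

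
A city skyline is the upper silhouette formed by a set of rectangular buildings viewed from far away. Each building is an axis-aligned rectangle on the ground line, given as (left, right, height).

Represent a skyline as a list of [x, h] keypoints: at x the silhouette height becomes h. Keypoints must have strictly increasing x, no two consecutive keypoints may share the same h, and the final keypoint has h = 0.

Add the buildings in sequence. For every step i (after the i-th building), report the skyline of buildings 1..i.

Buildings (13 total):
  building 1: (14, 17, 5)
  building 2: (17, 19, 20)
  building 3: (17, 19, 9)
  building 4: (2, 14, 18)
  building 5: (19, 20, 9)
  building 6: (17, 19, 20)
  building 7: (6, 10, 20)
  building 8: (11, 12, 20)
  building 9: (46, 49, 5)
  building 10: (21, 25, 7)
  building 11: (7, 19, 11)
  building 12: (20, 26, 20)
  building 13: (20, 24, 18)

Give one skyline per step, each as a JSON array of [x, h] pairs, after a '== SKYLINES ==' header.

== SKYLINES ==
[[14,5],[17,0]]
[[14,5],[17,20],[19,0]]
[[14,5],[17,20],[19,0]]
[[2,18],[14,5],[17,20],[19,0]]
[[2,18],[14,5],[17,20],[19,9],[20,0]]
[[2,18],[14,5],[17,20],[19,9],[20,0]]
[[2,18],[6,20],[10,18],[14,5],[17,20],[19,9],[20,0]]
[[2,18],[6,20],[10,18],[11,20],[12,18],[14,5],[17,20],[19,9],[20,0]]
[[2,18],[6,20],[10,18],[11,20],[12,18],[14,5],[17,20],[19,9],[20,0],[46,5],[49,0]]
[[2,18],[6,20],[10,18],[11,20],[12,18],[14,5],[17,20],[19,9],[20,0],[21,7],[25,0],[46,5],[49,0]]
[[2,18],[6,20],[10,18],[11,20],[12,18],[14,11],[17,20],[19,9],[20,0],[21,7],[25,0],[46,5],[49,0]]
[[2,18],[6,20],[10,18],[11,20],[12,18],[14,11],[17,20],[19,9],[20,20],[26,0],[46,5],[49,0]]
[[2,18],[6,20],[10,18],[11,20],[12,18],[14,11],[17,20],[19,9],[20,20],[26,0],[46,5],[49,0]]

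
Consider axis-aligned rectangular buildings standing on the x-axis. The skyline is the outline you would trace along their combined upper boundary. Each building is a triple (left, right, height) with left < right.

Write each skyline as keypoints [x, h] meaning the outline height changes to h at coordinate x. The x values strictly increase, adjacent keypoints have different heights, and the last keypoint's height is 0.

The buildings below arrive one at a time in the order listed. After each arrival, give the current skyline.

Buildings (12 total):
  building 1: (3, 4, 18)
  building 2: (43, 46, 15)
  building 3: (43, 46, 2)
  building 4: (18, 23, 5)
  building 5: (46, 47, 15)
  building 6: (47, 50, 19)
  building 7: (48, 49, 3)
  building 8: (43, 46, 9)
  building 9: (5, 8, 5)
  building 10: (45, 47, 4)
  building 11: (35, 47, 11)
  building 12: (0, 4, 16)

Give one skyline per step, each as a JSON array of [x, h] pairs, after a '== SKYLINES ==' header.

== SKYLINES ==
[[3,18],[4,0]]
[[3,18],[4,0],[43,15],[46,0]]
[[3,18],[4,0],[43,15],[46,0]]
[[3,18],[4,0],[18,5],[23,0],[43,15],[46,0]]
[[3,18],[4,0],[18,5],[23,0],[43,15],[47,0]]
[[3,18],[4,0],[18,5],[23,0],[43,15],[47,19],[50,0]]
[[3,18],[4,0],[18,5],[23,0],[43,15],[47,19],[50,0]]
[[3,18],[4,0],[18,5],[23,0],[43,15],[47,19],[50,0]]
[[3,18],[4,0],[5,5],[8,0],[18,5],[23,0],[43,15],[47,19],[50,0]]
[[3,18],[4,0],[5,5],[8,0],[18,5],[23,0],[43,15],[47,19],[50,0]]
[[3,18],[4,0],[5,5],[8,0],[18,5],[23,0],[35,11],[43,15],[47,19],[50,0]]
[[0,16],[3,18],[4,0],[5,5],[8,0],[18,5],[23,0],[35,11],[43,15],[47,19],[50,0]]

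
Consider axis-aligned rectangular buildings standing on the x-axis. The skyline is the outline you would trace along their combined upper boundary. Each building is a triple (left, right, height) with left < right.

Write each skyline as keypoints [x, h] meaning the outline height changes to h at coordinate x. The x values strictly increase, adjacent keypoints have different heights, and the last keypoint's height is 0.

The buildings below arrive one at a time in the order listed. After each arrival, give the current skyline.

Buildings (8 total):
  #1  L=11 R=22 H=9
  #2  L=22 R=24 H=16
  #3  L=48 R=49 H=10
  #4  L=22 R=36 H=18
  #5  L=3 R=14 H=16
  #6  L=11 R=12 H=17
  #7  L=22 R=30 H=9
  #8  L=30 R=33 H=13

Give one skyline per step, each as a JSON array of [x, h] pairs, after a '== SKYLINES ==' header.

== SKYLINES ==
[[11,9],[22,0]]
[[11,9],[22,16],[24,0]]
[[11,9],[22,16],[24,0],[48,10],[49,0]]
[[11,9],[22,18],[36,0],[48,10],[49,0]]
[[3,16],[14,9],[22,18],[36,0],[48,10],[49,0]]
[[3,16],[11,17],[12,16],[14,9],[22,18],[36,0],[48,10],[49,0]]
[[3,16],[11,17],[12,16],[14,9],[22,18],[36,0],[48,10],[49,0]]
[[3,16],[11,17],[12,16],[14,9],[22,18],[36,0],[48,10],[49,0]]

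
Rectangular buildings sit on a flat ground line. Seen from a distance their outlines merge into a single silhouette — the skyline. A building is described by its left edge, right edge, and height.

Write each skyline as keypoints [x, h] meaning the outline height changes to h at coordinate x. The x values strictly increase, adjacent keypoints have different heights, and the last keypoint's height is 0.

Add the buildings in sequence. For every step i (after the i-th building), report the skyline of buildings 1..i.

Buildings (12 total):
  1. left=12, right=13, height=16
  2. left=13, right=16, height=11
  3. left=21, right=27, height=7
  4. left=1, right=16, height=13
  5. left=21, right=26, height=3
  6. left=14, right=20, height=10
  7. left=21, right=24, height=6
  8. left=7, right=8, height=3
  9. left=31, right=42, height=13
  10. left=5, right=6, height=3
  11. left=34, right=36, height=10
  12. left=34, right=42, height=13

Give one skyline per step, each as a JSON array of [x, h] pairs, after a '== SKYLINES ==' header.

== SKYLINES ==
[[12,16],[13,0]]
[[12,16],[13,11],[16,0]]
[[12,16],[13,11],[16,0],[21,7],[27,0]]
[[1,13],[12,16],[13,13],[16,0],[21,7],[27,0]]
[[1,13],[12,16],[13,13],[16,0],[21,7],[27,0]]
[[1,13],[12,16],[13,13],[16,10],[20,0],[21,7],[27,0]]
[[1,13],[12,16],[13,13],[16,10],[20,0],[21,7],[27,0]]
[[1,13],[12,16],[13,13],[16,10],[20,0],[21,7],[27,0]]
[[1,13],[12,16],[13,13],[16,10],[20,0],[21,7],[27,0],[31,13],[42,0]]
[[1,13],[12,16],[13,13],[16,10],[20,0],[21,7],[27,0],[31,13],[42,0]]
[[1,13],[12,16],[13,13],[16,10],[20,0],[21,7],[27,0],[31,13],[42,0]]
[[1,13],[12,16],[13,13],[16,10],[20,0],[21,7],[27,0],[31,13],[42,0]]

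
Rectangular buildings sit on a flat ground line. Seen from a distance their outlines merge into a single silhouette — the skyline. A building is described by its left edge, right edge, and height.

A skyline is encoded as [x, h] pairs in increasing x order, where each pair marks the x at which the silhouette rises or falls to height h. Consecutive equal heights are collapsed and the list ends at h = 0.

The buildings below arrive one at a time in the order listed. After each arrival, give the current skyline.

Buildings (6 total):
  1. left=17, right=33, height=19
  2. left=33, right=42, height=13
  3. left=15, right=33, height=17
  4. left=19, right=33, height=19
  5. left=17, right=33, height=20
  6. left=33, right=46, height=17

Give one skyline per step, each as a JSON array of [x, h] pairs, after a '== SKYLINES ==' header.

== SKYLINES ==
[[17,19],[33,0]]
[[17,19],[33,13],[42,0]]
[[15,17],[17,19],[33,13],[42,0]]
[[15,17],[17,19],[33,13],[42,0]]
[[15,17],[17,20],[33,13],[42,0]]
[[15,17],[17,20],[33,17],[46,0]]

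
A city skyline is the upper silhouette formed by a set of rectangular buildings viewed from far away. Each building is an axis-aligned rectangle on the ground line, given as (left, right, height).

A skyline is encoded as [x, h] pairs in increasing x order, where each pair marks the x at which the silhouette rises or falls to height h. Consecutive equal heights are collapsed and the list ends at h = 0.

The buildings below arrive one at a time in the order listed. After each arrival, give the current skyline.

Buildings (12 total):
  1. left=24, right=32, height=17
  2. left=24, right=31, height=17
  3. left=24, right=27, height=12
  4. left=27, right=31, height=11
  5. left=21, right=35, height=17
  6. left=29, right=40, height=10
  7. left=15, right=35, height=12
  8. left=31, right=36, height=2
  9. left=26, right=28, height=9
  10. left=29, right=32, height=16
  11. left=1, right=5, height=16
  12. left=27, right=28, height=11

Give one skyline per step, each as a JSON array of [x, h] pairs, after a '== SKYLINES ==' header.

== SKYLINES ==
[[24,17],[32,0]]
[[24,17],[32,0]]
[[24,17],[32,0]]
[[24,17],[32,0]]
[[21,17],[35,0]]
[[21,17],[35,10],[40,0]]
[[15,12],[21,17],[35,10],[40,0]]
[[15,12],[21,17],[35,10],[40,0]]
[[15,12],[21,17],[35,10],[40,0]]
[[15,12],[21,17],[35,10],[40,0]]
[[1,16],[5,0],[15,12],[21,17],[35,10],[40,0]]
[[1,16],[5,0],[15,12],[21,17],[35,10],[40,0]]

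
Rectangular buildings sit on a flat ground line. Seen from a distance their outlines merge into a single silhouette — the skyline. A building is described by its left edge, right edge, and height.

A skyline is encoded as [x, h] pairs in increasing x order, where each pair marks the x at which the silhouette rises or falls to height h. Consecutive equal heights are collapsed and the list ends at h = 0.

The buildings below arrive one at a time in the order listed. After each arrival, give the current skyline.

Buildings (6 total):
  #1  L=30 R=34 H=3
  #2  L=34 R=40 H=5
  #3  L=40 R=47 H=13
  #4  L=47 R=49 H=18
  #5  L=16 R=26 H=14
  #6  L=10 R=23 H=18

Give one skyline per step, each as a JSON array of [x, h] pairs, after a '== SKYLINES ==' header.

== SKYLINES ==
[[30,3],[34,0]]
[[30,3],[34,5],[40,0]]
[[30,3],[34,5],[40,13],[47,0]]
[[30,3],[34,5],[40,13],[47,18],[49,0]]
[[16,14],[26,0],[30,3],[34,5],[40,13],[47,18],[49,0]]
[[10,18],[23,14],[26,0],[30,3],[34,5],[40,13],[47,18],[49,0]]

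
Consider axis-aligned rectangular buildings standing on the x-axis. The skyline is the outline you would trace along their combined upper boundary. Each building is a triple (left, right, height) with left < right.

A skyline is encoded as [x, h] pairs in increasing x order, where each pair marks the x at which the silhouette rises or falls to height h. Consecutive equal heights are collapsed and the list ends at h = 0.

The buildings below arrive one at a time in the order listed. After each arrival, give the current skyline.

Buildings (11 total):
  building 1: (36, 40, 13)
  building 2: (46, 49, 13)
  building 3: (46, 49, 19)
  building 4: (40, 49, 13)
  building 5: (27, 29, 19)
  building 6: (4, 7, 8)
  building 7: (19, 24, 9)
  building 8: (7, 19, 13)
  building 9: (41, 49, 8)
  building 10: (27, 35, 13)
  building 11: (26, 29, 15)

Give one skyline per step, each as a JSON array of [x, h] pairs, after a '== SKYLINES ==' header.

== SKYLINES ==
[[36,13],[40,0]]
[[36,13],[40,0],[46,13],[49,0]]
[[36,13],[40,0],[46,19],[49,0]]
[[36,13],[46,19],[49,0]]
[[27,19],[29,0],[36,13],[46,19],[49,0]]
[[4,8],[7,0],[27,19],[29,0],[36,13],[46,19],[49,0]]
[[4,8],[7,0],[19,9],[24,0],[27,19],[29,0],[36,13],[46,19],[49,0]]
[[4,8],[7,13],[19,9],[24,0],[27,19],[29,0],[36,13],[46,19],[49,0]]
[[4,8],[7,13],[19,9],[24,0],[27,19],[29,0],[36,13],[46,19],[49,0]]
[[4,8],[7,13],[19,9],[24,0],[27,19],[29,13],[35,0],[36,13],[46,19],[49,0]]
[[4,8],[7,13],[19,9],[24,0],[26,15],[27,19],[29,13],[35,0],[36,13],[46,19],[49,0]]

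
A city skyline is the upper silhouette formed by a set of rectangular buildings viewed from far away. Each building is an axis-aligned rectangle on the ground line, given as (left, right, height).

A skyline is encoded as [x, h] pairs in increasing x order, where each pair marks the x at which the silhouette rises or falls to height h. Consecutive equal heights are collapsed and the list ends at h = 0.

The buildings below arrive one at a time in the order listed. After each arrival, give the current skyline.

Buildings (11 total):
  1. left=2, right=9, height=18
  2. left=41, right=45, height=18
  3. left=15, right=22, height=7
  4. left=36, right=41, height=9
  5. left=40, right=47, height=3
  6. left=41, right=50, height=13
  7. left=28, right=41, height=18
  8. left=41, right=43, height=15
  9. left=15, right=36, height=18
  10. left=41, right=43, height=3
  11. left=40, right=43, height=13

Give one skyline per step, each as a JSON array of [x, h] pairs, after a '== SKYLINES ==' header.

== SKYLINES ==
[[2,18],[9,0]]
[[2,18],[9,0],[41,18],[45,0]]
[[2,18],[9,0],[15,7],[22,0],[41,18],[45,0]]
[[2,18],[9,0],[15,7],[22,0],[36,9],[41,18],[45,0]]
[[2,18],[9,0],[15,7],[22,0],[36,9],[41,18],[45,3],[47,0]]
[[2,18],[9,0],[15,7],[22,0],[36,9],[41,18],[45,13],[50,0]]
[[2,18],[9,0],[15,7],[22,0],[28,18],[45,13],[50,0]]
[[2,18],[9,0],[15,7],[22,0],[28,18],[45,13],[50,0]]
[[2,18],[9,0],[15,18],[45,13],[50,0]]
[[2,18],[9,0],[15,18],[45,13],[50,0]]
[[2,18],[9,0],[15,18],[45,13],[50,0]]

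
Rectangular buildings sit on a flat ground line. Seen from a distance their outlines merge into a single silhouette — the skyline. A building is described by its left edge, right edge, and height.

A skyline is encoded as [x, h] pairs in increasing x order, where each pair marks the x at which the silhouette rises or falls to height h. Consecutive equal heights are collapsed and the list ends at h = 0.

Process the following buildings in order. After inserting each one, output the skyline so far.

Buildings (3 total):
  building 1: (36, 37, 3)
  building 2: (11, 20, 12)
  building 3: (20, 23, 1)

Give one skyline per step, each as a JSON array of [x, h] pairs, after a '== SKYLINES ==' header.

== SKYLINES ==
[[36,3],[37,0]]
[[11,12],[20,0],[36,3],[37,0]]
[[11,12],[20,1],[23,0],[36,3],[37,0]]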